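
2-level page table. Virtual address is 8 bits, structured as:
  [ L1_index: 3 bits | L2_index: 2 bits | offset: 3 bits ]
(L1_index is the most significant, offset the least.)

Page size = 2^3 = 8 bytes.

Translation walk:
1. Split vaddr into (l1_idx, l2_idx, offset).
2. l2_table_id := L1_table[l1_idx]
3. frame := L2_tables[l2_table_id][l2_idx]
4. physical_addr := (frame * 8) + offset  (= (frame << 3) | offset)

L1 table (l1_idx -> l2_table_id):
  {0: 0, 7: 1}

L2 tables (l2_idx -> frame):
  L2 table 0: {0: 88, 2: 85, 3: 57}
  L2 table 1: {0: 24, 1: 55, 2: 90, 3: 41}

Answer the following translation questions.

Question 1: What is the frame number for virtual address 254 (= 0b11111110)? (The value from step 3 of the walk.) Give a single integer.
Answer: 41

Derivation:
vaddr = 254: l1_idx=7, l2_idx=3
L1[7] = 1; L2[1][3] = 41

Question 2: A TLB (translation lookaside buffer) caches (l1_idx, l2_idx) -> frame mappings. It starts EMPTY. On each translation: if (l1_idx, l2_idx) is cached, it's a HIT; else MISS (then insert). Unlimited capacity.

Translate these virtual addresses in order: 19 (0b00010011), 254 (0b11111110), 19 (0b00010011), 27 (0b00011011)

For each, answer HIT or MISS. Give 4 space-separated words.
Answer: MISS MISS HIT MISS

Derivation:
vaddr=19: (0,2) not in TLB -> MISS, insert
vaddr=254: (7,3) not in TLB -> MISS, insert
vaddr=19: (0,2) in TLB -> HIT
vaddr=27: (0,3) not in TLB -> MISS, insert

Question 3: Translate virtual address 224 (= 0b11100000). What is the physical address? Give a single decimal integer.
vaddr = 224 = 0b11100000
Split: l1_idx=7, l2_idx=0, offset=0
L1[7] = 1
L2[1][0] = 24
paddr = 24 * 8 + 0 = 192

Answer: 192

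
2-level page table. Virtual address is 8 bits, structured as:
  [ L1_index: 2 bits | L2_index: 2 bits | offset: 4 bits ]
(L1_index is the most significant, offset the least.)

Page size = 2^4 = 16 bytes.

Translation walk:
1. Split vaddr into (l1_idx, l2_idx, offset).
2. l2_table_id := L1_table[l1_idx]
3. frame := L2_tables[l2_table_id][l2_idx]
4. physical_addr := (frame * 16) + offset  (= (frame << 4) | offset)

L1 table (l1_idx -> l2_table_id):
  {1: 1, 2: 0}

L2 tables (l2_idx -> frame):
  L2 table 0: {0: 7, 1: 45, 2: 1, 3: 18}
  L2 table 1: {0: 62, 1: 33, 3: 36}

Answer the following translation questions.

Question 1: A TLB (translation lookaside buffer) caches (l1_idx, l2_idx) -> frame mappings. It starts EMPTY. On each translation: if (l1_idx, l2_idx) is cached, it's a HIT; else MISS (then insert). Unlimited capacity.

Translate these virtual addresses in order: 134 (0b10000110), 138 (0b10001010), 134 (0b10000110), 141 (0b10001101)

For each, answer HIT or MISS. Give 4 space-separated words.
vaddr=134: (2,0) not in TLB -> MISS, insert
vaddr=138: (2,0) in TLB -> HIT
vaddr=134: (2,0) in TLB -> HIT
vaddr=141: (2,0) in TLB -> HIT

Answer: MISS HIT HIT HIT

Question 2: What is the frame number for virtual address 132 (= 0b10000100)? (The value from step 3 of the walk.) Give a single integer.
vaddr = 132: l1_idx=2, l2_idx=0
L1[2] = 0; L2[0][0] = 7

Answer: 7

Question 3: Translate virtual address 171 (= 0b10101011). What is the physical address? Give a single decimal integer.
vaddr = 171 = 0b10101011
Split: l1_idx=2, l2_idx=2, offset=11
L1[2] = 0
L2[0][2] = 1
paddr = 1 * 16 + 11 = 27

Answer: 27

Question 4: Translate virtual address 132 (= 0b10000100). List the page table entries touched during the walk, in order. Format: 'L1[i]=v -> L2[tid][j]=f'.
vaddr = 132 = 0b10000100
Split: l1_idx=2, l2_idx=0, offset=4

Answer: L1[2]=0 -> L2[0][0]=7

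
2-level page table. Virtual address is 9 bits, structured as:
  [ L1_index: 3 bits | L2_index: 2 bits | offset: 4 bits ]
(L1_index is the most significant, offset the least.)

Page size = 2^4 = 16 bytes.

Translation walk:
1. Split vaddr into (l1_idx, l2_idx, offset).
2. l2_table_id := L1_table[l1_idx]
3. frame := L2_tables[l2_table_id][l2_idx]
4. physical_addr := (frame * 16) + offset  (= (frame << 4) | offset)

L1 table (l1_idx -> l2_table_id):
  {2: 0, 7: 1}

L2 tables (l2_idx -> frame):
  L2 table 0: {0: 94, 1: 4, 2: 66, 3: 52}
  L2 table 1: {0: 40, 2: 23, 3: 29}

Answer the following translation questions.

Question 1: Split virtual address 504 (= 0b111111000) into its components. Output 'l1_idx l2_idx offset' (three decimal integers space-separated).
vaddr = 504 = 0b111111000
  top 3 bits -> l1_idx = 7
  next 2 bits -> l2_idx = 3
  bottom 4 bits -> offset = 8

Answer: 7 3 8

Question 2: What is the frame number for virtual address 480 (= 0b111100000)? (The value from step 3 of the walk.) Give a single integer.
Answer: 23

Derivation:
vaddr = 480: l1_idx=7, l2_idx=2
L1[7] = 1; L2[1][2] = 23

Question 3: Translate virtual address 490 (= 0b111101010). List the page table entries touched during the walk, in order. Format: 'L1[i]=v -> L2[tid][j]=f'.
Answer: L1[7]=1 -> L2[1][2]=23

Derivation:
vaddr = 490 = 0b111101010
Split: l1_idx=7, l2_idx=2, offset=10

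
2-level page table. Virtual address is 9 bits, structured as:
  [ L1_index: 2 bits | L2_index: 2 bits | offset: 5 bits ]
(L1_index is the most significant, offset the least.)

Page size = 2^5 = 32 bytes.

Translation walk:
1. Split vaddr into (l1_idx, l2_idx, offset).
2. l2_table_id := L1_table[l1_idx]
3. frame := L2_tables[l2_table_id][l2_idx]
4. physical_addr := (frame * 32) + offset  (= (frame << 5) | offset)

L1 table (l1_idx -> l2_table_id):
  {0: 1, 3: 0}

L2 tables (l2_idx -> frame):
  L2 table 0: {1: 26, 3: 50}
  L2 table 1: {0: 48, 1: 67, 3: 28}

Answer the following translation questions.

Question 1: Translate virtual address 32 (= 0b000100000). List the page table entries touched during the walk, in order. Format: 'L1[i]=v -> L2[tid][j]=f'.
Answer: L1[0]=1 -> L2[1][1]=67

Derivation:
vaddr = 32 = 0b000100000
Split: l1_idx=0, l2_idx=1, offset=0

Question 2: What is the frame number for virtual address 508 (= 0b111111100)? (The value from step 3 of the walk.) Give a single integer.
Answer: 50

Derivation:
vaddr = 508: l1_idx=3, l2_idx=3
L1[3] = 0; L2[0][3] = 50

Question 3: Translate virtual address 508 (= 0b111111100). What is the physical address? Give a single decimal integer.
Answer: 1628

Derivation:
vaddr = 508 = 0b111111100
Split: l1_idx=3, l2_idx=3, offset=28
L1[3] = 0
L2[0][3] = 50
paddr = 50 * 32 + 28 = 1628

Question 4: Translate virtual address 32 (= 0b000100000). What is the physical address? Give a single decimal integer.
vaddr = 32 = 0b000100000
Split: l1_idx=0, l2_idx=1, offset=0
L1[0] = 1
L2[1][1] = 67
paddr = 67 * 32 + 0 = 2144

Answer: 2144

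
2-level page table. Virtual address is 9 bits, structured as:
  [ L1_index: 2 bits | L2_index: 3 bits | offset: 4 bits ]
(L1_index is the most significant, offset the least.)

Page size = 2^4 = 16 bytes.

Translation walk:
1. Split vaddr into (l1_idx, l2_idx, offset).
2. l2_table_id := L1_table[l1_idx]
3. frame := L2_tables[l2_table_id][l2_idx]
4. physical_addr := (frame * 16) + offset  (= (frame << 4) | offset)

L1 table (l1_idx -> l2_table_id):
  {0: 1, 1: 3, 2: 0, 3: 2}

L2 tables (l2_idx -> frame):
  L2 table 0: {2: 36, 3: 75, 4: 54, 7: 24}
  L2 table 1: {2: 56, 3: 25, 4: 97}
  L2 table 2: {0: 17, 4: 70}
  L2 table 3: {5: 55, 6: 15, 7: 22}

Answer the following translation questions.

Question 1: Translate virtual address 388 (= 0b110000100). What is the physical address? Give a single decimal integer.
Answer: 276

Derivation:
vaddr = 388 = 0b110000100
Split: l1_idx=3, l2_idx=0, offset=4
L1[3] = 2
L2[2][0] = 17
paddr = 17 * 16 + 4 = 276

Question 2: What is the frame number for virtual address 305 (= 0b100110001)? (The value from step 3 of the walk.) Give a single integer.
vaddr = 305: l1_idx=2, l2_idx=3
L1[2] = 0; L2[0][3] = 75

Answer: 75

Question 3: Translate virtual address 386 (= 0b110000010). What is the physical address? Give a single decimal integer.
Answer: 274

Derivation:
vaddr = 386 = 0b110000010
Split: l1_idx=3, l2_idx=0, offset=2
L1[3] = 2
L2[2][0] = 17
paddr = 17 * 16 + 2 = 274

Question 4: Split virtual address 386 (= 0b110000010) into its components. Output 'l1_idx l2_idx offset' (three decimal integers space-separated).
vaddr = 386 = 0b110000010
  top 2 bits -> l1_idx = 3
  next 3 bits -> l2_idx = 0
  bottom 4 bits -> offset = 2

Answer: 3 0 2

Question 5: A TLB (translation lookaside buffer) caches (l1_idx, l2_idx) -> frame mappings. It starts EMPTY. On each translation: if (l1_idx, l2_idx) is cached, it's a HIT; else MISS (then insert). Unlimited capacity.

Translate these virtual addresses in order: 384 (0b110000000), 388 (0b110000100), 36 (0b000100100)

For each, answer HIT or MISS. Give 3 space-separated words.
Answer: MISS HIT MISS

Derivation:
vaddr=384: (3,0) not in TLB -> MISS, insert
vaddr=388: (3,0) in TLB -> HIT
vaddr=36: (0,2) not in TLB -> MISS, insert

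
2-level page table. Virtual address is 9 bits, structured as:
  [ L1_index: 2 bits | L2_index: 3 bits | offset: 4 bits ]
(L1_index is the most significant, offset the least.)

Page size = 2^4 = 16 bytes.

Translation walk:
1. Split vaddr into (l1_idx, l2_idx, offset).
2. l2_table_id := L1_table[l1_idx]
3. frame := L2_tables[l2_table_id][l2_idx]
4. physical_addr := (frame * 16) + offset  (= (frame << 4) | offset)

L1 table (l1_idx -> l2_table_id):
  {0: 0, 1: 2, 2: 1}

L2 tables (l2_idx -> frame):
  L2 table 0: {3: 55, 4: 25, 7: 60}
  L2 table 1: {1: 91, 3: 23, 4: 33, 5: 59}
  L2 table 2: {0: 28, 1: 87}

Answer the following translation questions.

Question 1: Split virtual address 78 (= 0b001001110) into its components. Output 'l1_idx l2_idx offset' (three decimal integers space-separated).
vaddr = 78 = 0b001001110
  top 2 bits -> l1_idx = 0
  next 3 bits -> l2_idx = 4
  bottom 4 bits -> offset = 14

Answer: 0 4 14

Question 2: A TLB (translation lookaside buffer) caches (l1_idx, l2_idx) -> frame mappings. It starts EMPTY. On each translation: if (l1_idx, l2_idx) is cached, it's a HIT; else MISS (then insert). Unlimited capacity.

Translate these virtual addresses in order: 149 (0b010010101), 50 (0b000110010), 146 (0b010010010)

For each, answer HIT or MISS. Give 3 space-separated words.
Answer: MISS MISS HIT

Derivation:
vaddr=149: (1,1) not in TLB -> MISS, insert
vaddr=50: (0,3) not in TLB -> MISS, insert
vaddr=146: (1,1) in TLB -> HIT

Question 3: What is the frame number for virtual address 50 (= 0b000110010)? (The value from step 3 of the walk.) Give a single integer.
Answer: 55

Derivation:
vaddr = 50: l1_idx=0, l2_idx=3
L1[0] = 0; L2[0][3] = 55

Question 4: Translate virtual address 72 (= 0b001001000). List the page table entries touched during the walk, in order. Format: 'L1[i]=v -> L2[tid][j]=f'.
Answer: L1[0]=0 -> L2[0][4]=25

Derivation:
vaddr = 72 = 0b001001000
Split: l1_idx=0, l2_idx=4, offset=8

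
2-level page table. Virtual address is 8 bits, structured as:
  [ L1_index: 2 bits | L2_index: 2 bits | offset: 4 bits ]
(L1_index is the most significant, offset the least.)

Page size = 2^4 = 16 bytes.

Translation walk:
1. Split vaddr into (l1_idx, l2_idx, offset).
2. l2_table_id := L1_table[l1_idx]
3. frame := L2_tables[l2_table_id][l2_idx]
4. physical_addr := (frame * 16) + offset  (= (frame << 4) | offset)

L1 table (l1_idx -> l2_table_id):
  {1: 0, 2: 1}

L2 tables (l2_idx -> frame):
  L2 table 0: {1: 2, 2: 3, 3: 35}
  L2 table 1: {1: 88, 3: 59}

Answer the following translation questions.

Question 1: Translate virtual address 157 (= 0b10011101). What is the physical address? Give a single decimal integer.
vaddr = 157 = 0b10011101
Split: l1_idx=2, l2_idx=1, offset=13
L1[2] = 1
L2[1][1] = 88
paddr = 88 * 16 + 13 = 1421

Answer: 1421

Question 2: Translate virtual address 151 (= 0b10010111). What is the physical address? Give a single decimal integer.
Answer: 1415

Derivation:
vaddr = 151 = 0b10010111
Split: l1_idx=2, l2_idx=1, offset=7
L1[2] = 1
L2[1][1] = 88
paddr = 88 * 16 + 7 = 1415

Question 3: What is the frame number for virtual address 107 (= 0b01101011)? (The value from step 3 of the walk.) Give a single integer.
Answer: 3

Derivation:
vaddr = 107: l1_idx=1, l2_idx=2
L1[1] = 0; L2[0][2] = 3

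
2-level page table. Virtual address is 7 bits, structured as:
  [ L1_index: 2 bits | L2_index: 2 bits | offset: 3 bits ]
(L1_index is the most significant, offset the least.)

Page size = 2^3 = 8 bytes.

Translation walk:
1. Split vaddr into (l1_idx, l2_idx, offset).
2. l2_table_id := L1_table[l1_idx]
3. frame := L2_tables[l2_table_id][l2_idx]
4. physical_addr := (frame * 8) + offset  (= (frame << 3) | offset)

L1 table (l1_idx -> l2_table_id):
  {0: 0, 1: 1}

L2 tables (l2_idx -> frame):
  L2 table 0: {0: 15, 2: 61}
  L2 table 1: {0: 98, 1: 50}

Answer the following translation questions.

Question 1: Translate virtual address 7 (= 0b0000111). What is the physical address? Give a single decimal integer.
Answer: 127

Derivation:
vaddr = 7 = 0b0000111
Split: l1_idx=0, l2_idx=0, offset=7
L1[0] = 0
L2[0][0] = 15
paddr = 15 * 8 + 7 = 127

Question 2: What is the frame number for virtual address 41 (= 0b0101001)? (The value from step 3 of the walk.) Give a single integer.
vaddr = 41: l1_idx=1, l2_idx=1
L1[1] = 1; L2[1][1] = 50

Answer: 50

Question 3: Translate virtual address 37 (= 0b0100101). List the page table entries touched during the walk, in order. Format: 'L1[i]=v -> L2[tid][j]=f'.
vaddr = 37 = 0b0100101
Split: l1_idx=1, l2_idx=0, offset=5

Answer: L1[1]=1 -> L2[1][0]=98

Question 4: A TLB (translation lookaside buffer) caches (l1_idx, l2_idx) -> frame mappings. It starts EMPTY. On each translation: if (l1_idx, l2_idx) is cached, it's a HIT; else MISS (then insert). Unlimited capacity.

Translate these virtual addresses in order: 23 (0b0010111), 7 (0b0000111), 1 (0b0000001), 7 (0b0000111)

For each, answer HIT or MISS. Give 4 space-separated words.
Answer: MISS MISS HIT HIT

Derivation:
vaddr=23: (0,2) not in TLB -> MISS, insert
vaddr=7: (0,0) not in TLB -> MISS, insert
vaddr=1: (0,0) in TLB -> HIT
vaddr=7: (0,0) in TLB -> HIT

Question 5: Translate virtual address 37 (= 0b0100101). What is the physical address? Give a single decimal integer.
Answer: 789

Derivation:
vaddr = 37 = 0b0100101
Split: l1_idx=1, l2_idx=0, offset=5
L1[1] = 1
L2[1][0] = 98
paddr = 98 * 8 + 5 = 789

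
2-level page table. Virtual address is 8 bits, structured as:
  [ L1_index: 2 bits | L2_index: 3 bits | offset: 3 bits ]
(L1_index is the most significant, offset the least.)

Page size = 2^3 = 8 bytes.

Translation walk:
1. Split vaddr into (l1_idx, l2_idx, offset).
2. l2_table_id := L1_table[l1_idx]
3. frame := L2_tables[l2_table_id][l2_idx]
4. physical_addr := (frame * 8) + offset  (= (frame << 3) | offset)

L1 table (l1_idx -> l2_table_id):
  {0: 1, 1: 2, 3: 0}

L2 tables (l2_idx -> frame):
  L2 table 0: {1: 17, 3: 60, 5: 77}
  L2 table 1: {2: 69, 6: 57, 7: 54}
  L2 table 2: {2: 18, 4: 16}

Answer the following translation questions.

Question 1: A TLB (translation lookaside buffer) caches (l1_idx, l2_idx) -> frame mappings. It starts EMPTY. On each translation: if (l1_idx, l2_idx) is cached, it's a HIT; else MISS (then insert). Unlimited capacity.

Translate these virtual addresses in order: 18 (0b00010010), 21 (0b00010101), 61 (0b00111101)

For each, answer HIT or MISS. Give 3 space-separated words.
vaddr=18: (0,2) not in TLB -> MISS, insert
vaddr=21: (0,2) in TLB -> HIT
vaddr=61: (0,7) not in TLB -> MISS, insert

Answer: MISS HIT MISS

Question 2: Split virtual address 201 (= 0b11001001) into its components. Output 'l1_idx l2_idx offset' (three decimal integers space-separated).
vaddr = 201 = 0b11001001
  top 2 bits -> l1_idx = 3
  next 3 bits -> l2_idx = 1
  bottom 3 bits -> offset = 1

Answer: 3 1 1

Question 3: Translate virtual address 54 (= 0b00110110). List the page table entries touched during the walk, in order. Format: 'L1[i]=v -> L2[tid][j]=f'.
Answer: L1[0]=1 -> L2[1][6]=57

Derivation:
vaddr = 54 = 0b00110110
Split: l1_idx=0, l2_idx=6, offset=6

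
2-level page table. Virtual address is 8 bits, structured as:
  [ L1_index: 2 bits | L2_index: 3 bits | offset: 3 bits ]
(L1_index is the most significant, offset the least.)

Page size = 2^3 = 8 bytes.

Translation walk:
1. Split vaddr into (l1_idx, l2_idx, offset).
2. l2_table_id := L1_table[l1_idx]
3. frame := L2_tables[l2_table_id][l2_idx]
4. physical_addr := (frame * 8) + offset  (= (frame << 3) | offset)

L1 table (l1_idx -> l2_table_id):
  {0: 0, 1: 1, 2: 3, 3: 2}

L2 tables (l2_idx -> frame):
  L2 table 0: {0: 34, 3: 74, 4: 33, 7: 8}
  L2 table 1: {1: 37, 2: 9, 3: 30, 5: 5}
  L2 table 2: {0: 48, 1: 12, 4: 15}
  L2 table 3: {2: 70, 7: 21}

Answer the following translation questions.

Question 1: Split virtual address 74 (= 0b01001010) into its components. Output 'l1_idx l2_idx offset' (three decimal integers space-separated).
vaddr = 74 = 0b01001010
  top 2 bits -> l1_idx = 1
  next 3 bits -> l2_idx = 1
  bottom 3 bits -> offset = 2

Answer: 1 1 2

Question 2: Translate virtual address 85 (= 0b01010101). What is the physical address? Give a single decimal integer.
Answer: 77

Derivation:
vaddr = 85 = 0b01010101
Split: l1_idx=1, l2_idx=2, offset=5
L1[1] = 1
L2[1][2] = 9
paddr = 9 * 8 + 5 = 77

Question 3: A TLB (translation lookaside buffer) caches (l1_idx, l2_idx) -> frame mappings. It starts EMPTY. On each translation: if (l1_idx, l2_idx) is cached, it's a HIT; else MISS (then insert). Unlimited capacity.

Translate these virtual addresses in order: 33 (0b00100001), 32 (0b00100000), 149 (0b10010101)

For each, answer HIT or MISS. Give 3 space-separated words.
vaddr=33: (0,4) not in TLB -> MISS, insert
vaddr=32: (0,4) in TLB -> HIT
vaddr=149: (2,2) not in TLB -> MISS, insert

Answer: MISS HIT MISS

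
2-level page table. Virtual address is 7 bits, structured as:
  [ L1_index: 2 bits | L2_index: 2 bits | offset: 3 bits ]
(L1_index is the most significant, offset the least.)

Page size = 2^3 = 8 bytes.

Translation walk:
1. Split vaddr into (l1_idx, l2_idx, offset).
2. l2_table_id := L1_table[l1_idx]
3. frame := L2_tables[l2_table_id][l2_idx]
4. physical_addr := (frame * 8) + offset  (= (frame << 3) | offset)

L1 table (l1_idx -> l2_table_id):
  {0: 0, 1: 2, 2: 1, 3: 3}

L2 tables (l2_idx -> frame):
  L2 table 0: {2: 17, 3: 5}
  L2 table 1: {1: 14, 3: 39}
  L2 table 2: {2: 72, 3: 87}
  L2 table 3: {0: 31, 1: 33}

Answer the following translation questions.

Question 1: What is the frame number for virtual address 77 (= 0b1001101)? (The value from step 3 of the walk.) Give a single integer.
Answer: 14

Derivation:
vaddr = 77: l1_idx=2, l2_idx=1
L1[2] = 1; L2[1][1] = 14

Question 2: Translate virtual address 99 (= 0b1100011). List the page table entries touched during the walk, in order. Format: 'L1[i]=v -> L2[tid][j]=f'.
vaddr = 99 = 0b1100011
Split: l1_idx=3, l2_idx=0, offset=3

Answer: L1[3]=3 -> L2[3][0]=31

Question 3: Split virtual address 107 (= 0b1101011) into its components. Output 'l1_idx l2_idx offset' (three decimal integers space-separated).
Answer: 3 1 3

Derivation:
vaddr = 107 = 0b1101011
  top 2 bits -> l1_idx = 3
  next 2 bits -> l2_idx = 1
  bottom 3 bits -> offset = 3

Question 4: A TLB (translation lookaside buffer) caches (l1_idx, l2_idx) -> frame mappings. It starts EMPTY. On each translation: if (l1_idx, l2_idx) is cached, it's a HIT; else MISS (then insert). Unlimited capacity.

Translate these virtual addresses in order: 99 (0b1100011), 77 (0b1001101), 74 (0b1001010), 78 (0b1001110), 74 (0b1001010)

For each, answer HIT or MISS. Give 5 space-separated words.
Answer: MISS MISS HIT HIT HIT

Derivation:
vaddr=99: (3,0) not in TLB -> MISS, insert
vaddr=77: (2,1) not in TLB -> MISS, insert
vaddr=74: (2,1) in TLB -> HIT
vaddr=78: (2,1) in TLB -> HIT
vaddr=74: (2,1) in TLB -> HIT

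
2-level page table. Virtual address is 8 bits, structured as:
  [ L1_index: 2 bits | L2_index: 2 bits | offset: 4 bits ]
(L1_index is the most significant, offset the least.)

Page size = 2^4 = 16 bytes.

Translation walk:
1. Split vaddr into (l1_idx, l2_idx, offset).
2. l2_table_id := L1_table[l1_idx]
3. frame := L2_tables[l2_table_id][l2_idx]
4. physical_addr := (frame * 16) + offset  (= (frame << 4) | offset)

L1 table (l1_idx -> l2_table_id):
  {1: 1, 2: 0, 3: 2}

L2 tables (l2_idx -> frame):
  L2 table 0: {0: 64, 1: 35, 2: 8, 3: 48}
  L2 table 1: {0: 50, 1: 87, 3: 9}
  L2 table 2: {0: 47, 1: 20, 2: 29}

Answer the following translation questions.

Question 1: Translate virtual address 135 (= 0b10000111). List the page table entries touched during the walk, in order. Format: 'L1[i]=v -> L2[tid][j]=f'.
vaddr = 135 = 0b10000111
Split: l1_idx=2, l2_idx=0, offset=7

Answer: L1[2]=0 -> L2[0][0]=64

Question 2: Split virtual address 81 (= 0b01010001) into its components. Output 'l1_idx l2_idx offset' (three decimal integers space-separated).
vaddr = 81 = 0b01010001
  top 2 bits -> l1_idx = 1
  next 2 bits -> l2_idx = 1
  bottom 4 bits -> offset = 1

Answer: 1 1 1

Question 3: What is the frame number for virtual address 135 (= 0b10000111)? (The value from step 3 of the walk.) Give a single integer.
vaddr = 135: l1_idx=2, l2_idx=0
L1[2] = 0; L2[0][0] = 64

Answer: 64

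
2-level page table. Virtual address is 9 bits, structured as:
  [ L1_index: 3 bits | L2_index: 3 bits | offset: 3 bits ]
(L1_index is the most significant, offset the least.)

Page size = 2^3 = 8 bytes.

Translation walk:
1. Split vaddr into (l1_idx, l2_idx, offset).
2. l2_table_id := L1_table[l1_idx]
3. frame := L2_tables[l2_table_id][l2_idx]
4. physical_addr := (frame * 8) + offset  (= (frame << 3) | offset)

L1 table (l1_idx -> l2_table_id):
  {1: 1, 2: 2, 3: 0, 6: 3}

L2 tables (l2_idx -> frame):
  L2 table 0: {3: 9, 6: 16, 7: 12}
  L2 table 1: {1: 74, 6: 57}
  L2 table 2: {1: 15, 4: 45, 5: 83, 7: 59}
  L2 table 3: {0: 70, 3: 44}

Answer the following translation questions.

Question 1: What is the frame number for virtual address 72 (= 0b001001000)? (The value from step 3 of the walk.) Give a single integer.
vaddr = 72: l1_idx=1, l2_idx=1
L1[1] = 1; L2[1][1] = 74

Answer: 74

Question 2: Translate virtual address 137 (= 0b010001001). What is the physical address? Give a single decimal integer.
Answer: 121

Derivation:
vaddr = 137 = 0b010001001
Split: l1_idx=2, l2_idx=1, offset=1
L1[2] = 2
L2[2][1] = 15
paddr = 15 * 8 + 1 = 121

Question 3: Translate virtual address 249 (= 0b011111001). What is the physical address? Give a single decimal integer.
vaddr = 249 = 0b011111001
Split: l1_idx=3, l2_idx=7, offset=1
L1[3] = 0
L2[0][7] = 12
paddr = 12 * 8 + 1 = 97

Answer: 97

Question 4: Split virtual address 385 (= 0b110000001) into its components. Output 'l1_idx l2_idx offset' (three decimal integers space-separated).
vaddr = 385 = 0b110000001
  top 3 bits -> l1_idx = 6
  next 3 bits -> l2_idx = 0
  bottom 3 bits -> offset = 1

Answer: 6 0 1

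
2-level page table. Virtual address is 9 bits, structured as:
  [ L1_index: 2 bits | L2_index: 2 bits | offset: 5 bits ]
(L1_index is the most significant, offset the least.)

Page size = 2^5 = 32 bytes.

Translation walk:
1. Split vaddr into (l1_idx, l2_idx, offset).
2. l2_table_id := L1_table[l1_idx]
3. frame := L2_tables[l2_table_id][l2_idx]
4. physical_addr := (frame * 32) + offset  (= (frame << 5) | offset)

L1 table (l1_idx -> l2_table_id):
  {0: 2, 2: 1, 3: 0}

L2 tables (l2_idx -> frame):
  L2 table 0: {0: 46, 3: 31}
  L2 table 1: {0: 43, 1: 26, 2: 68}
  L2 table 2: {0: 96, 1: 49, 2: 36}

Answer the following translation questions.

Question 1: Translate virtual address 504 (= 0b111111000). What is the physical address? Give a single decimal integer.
vaddr = 504 = 0b111111000
Split: l1_idx=3, l2_idx=3, offset=24
L1[3] = 0
L2[0][3] = 31
paddr = 31 * 32 + 24 = 1016

Answer: 1016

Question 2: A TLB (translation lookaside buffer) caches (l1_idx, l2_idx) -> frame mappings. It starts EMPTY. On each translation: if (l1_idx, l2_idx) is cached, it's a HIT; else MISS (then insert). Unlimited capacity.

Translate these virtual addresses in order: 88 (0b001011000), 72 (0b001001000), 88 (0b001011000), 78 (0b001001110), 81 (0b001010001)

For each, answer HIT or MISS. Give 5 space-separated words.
vaddr=88: (0,2) not in TLB -> MISS, insert
vaddr=72: (0,2) in TLB -> HIT
vaddr=88: (0,2) in TLB -> HIT
vaddr=78: (0,2) in TLB -> HIT
vaddr=81: (0,2) in TLB -> HIT

Answer: MISS HIT HIT HIT HIT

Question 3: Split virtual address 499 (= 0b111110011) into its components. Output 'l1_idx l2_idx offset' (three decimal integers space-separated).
Answer: 3 3 19

Derivation:
vaddr = 499 = 0b111110011
  top 2 bits -> l1_idx = 3
  next 2 bits -> l2_idx = 3
  bottom 5 bits -> offset = 19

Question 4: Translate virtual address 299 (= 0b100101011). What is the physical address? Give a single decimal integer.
vaddr = 299 = 0b100101011
Split: l1_idx=2, l2_idx=1, offset=11
L1[2] = 1
L2[1][1] = 26
paddr = 26 * 32 + 11 = 843

Answer: 843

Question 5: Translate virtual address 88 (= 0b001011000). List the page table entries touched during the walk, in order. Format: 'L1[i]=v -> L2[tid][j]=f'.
Answer: L1[0]=2 -> L2[2][2]=36

Derivation:
vaddr = 88 = 0b001011000
Split: l1_idx=0, l2_idx=2, offset=24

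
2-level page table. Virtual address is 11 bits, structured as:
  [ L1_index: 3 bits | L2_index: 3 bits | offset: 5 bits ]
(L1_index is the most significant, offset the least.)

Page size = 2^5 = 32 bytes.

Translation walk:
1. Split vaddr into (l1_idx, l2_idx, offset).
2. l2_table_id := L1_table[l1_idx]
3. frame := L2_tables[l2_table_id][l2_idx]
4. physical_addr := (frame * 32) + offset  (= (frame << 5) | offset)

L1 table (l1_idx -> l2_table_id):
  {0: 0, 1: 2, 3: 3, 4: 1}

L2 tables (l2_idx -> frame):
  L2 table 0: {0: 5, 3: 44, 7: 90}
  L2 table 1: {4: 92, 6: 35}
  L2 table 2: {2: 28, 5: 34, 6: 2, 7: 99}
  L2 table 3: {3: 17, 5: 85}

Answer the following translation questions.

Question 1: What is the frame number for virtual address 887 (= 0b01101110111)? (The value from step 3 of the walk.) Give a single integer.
vaddr = 887: l1_idx=3, l2_idx=3
L1[3] = 3; L2[3][3] = 17

Answer: 17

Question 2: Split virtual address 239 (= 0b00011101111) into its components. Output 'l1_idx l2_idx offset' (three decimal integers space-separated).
vaddr = 239 = 0b00011101111
  top 3 bits -> l1_idx = 0
  next 3 bits -> l2_idx = 7
  bottom 5 bits -> offset = 15

Answer: 0 7 15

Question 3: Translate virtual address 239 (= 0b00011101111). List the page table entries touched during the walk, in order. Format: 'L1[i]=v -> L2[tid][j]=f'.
Answer: L1[0]=0 -> L2[0][7]=90

Derivation:
vaddr = 239 = 0b00011101111
Split: l1_idx=0, l2_idx=7, offset=15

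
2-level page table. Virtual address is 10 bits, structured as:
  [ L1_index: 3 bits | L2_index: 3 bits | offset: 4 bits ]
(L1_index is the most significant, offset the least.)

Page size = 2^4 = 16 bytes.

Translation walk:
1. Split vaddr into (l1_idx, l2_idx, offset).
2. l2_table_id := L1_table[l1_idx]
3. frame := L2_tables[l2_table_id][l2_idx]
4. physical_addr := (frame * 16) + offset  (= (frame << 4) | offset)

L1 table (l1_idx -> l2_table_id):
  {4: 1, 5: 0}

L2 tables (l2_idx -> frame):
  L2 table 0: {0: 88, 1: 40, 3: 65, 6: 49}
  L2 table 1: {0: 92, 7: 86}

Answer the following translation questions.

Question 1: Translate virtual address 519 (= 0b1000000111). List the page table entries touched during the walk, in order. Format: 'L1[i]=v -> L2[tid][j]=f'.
vaddr = 519 = 0b1000000111
Split: l1_idx=4, l2_idx=0, offset=7

Answer: L1[4]=1 -> L2[1][0]=92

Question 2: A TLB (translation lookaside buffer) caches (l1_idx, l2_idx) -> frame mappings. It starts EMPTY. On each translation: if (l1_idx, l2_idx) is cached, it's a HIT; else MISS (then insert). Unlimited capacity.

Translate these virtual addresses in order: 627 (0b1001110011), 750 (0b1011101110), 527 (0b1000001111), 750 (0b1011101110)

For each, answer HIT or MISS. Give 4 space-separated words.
vaddr=627: (4,7) not in TLB -> MISS, insert
vaddr=750: (5,6) not in TLB -> MISS, insert
vaddr=527: (4,0) not in TLB -> MISS, insert
vaddr=750: (5,6) in TLB -> HIT

Answer: MISS MISS MISS HIT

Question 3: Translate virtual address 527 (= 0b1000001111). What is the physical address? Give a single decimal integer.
Answer: 1487

Derivation:
vaddr = 527 = 0b1000001111
Split: l1_idx=4, l2_idx=0, offset=15
L1[4] = 1
L2[1][0] = 92
paddr = 92 * 16 + 15 = 1487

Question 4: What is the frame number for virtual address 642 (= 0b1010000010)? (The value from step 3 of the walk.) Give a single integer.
Answer: 88

Derivation:
vaddr = 642: l1_idx=5, l2_idx=0
L1[5] = 0; L2[0][0] = 88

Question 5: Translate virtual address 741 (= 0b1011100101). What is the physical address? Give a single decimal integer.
Answer: 789

Derivation:
vaddr = 741 = 0b1011100101
Split: l1_idx=5, l2_idx=6, offset=5
L1[5] = 0
L2[0][6] = 49
paddr = 49 * 16 + 5 = 789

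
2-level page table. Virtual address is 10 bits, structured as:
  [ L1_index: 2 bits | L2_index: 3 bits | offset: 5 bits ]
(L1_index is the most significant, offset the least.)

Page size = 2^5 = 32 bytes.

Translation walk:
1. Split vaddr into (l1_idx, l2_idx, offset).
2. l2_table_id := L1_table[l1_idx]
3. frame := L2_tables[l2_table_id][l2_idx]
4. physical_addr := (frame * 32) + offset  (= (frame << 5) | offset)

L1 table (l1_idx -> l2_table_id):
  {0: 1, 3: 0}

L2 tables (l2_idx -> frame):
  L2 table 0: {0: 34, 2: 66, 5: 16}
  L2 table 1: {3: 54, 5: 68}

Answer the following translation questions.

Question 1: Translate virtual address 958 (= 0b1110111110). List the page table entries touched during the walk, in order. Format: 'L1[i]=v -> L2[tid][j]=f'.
vaddr = 958 = 0b1110111110
Split: l1_idx=3, l2_idx=5, offset=30

Answer: L1[3]=0 -> L2[0][5]=16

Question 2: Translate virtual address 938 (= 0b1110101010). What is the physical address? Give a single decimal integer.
Answer: 522

Derivation:
vaddr = 938 = 0b1110101010
Split: l1_idx=3, l2_idx=5, offset=10
L1[3] = 0
L2[0][5] = 16
paddr = 16 * 32 + 10 = 522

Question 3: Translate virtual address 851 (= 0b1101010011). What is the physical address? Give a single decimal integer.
vaddr = 851 = 0b1101010011
Split: l1_idx=3, l2_idx=2, offset=19
L1[3] = 0
L2[0][2] = 66
paddr = 66 * 32 + 19 = 2131

Answer: 2131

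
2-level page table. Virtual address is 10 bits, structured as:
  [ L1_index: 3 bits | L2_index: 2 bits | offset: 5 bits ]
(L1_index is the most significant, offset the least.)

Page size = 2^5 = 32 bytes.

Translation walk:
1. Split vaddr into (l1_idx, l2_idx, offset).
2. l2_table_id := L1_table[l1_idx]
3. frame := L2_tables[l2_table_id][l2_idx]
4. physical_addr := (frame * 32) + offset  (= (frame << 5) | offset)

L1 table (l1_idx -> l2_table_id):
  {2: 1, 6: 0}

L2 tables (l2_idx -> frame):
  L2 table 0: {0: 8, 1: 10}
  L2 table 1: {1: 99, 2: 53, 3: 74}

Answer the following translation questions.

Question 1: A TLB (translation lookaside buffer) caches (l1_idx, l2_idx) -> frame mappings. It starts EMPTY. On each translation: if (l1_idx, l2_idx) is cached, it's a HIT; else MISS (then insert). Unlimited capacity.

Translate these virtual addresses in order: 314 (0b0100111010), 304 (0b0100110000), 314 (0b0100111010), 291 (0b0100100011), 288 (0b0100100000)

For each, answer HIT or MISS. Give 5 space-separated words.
Answer: MISS HIT HIT HIT HIT

Derivation:
vaddr=314: (2,1) not in TLB -> MISS, insert
vaddr=304: (2,1) in TLB -> HIT
vaddr=314: (2,1) in TLB -> HIT
vaddr=291: (2,1) in TLB -> HIT
vaddr=288: (2,1) in TLB -> HIT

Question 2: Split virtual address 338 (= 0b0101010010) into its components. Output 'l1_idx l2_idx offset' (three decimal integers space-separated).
vaddr = 338 = 0b0101010010
  top 3 bits -> l1_idx = 2
  next 2 bits -> l2_idx = 2
  bottom 5 bits -> offset = 18

Answer: 2 2 18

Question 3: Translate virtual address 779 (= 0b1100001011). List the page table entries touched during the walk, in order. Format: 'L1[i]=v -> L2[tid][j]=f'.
vaddr = 779 = 0b1100001011
Split: l1_idx=6, l2_idx=0, offset=11

Answer: L1[6]=0 -> L2[0][0]=8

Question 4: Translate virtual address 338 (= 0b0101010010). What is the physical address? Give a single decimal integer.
Answer: 1714

Derivation:
vaddr = 338 = 0b0101010010
Split: l1_idx=2, l2_idx=2, offset=18
L1[2] = 1
L2[1][2] = 53
paddr = 53 * 32 + 18 = 1714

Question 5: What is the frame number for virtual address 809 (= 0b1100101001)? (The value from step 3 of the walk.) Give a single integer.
vaddr = 809: l1_idx=6, l2_idx=1
L1[6] = 0; L2[0][1] = 10

Answer: 10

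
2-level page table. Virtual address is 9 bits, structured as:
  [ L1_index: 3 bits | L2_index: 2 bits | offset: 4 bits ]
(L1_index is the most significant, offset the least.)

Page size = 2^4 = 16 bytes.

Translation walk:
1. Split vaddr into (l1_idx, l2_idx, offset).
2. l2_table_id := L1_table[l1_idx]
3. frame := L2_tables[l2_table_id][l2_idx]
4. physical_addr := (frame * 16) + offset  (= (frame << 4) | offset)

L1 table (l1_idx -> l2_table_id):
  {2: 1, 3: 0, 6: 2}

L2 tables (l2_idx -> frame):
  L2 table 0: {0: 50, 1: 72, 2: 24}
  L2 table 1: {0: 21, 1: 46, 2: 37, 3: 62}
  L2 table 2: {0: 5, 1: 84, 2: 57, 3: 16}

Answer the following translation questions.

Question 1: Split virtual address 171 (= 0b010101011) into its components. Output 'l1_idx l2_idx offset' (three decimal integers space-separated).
Answer: 2 2 11

Derivation:
vaddr = 171 = 0b010101011
  top 3 bits -> l1_idx = 2
  next 2 bits -> l2_idx = 2
  bottom 4 bits -> offset = 11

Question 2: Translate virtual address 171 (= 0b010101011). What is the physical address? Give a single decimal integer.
vaddr = 171 = 0b010101011
Split: l1_idx=2, l2_idx=2, offset=11
L1[2] = 1
L2[1][2] = 37
paddr = 37 * 16 + 11 = 603

Answer: 603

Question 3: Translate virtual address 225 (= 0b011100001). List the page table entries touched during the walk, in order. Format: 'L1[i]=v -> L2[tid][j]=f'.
vaddr = 225 = 0b011100001
Split: l1_idx=3, l2_idx=2, offset=1

Answer: L1[3]=0 -> L2[0][2]=24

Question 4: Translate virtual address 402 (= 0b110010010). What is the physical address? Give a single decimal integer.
Answer: 1346

Derivation:
vaddr = 402 = 0b110010010
Split: l1_idx=6, l2_idx=1, offset=2
L1[6] = 2
L2[2][1] = 84
paddr = 84 * 16 + 2 = 1346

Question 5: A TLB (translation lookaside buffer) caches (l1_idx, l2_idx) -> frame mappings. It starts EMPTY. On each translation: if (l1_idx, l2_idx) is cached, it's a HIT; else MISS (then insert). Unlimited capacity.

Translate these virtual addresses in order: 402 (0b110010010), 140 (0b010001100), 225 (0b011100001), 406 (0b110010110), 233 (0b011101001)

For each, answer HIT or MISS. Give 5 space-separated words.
Answer: MISS MISS MISS HIT HIT

Derivation:
vaddr=402: (6,1) not in TLB -> MISS, insert
vaddr=140: (2,0) not in TLB -> MISS, insert
vaddr=225: (3,2) not in TLB -> MISS, insert
vaddr=406: (6,1) in TLB -> HIT
vaddr=233: (3,2) in TLB -> HIT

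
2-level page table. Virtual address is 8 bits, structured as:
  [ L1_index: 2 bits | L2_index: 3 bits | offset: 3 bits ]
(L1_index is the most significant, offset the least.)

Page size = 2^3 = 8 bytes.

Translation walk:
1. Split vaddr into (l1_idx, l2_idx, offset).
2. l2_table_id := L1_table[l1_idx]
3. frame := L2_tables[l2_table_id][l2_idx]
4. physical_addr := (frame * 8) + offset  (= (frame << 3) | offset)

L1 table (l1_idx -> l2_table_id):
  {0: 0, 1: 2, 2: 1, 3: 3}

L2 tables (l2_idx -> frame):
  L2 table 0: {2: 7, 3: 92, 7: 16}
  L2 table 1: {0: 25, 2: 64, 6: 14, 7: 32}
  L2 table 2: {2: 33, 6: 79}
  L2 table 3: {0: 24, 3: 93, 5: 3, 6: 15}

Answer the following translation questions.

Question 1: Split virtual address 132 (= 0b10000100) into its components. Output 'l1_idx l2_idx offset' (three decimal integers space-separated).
vaddr = 132 = 0b10000100
  top 2 bits -> l1_idx = 2
  next 3 bits -> l2_idx = 0
  bottom 3 bits -> offset = 4

Answer: 2 0 4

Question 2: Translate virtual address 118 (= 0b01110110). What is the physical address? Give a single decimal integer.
Answer: 638

Derivation:
vaddr = 118 = 0b01110110
Split: l1_idx=1, l2_idx=6, offset=6
L1[1] = 2
L2[2][6] = 79
paddr = 79 * 8 + 6 = 638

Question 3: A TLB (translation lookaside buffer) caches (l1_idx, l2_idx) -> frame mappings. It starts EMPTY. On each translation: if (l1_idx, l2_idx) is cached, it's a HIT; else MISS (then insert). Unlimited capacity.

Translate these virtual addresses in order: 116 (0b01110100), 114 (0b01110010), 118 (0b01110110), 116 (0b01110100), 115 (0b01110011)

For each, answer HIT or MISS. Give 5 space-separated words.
Answer: MISS HIT HIT HIT HIT

Derivation:
vaddr=116: (1,6) not in TLB -> MISS, insert
vaddr=114: (1,6) in TLB -> HIT
vaddr=118: (1,6) in TLB -> HIT
vaddr=116: (1,6) in TLB -> HIT
vaddr=115: (1,6) in TLB -> HIT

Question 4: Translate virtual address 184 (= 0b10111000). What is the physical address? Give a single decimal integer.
Answer: 256

Derivation:
vaddr = 184 = 0b10111000
Split: l1_idx=2, l2_idx=7, offset=0
L1[2] = 1
L2[1][7] = 32
paddr = 32 * 8 + 0 = 256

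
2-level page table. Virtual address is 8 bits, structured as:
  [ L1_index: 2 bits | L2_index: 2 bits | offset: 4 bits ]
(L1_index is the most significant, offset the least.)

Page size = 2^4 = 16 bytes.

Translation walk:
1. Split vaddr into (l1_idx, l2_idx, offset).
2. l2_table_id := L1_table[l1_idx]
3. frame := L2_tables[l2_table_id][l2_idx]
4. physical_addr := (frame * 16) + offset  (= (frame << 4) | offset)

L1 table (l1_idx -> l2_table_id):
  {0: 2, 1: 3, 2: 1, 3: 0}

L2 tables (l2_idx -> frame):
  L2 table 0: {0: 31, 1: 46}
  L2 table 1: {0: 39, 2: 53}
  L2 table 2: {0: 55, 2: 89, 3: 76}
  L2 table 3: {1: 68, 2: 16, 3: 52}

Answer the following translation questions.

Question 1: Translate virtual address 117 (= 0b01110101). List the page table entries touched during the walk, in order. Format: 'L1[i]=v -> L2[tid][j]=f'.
vaddr = 117 = 0b01110101
Split: l1_idx=1, l2_idx=3, offset=5

Answer: L1[1]=3 -> L2[3][3]=52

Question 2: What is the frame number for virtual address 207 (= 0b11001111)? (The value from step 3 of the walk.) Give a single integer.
Answer: 31

Derivation:
vaddr = 207: l1_idx=3, l2_idx=0
L1[3] = 0; L2[0][0] = 31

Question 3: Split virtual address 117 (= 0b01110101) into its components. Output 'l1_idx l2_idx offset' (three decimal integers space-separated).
Answer: 1 3 5

Derivation:
vaddr = 117 = 0b01110101
  top 2 bits -> l1_idx = 1
  next 2 bits -> l2_idx = 3
  bottom 4 bits -> offset = 5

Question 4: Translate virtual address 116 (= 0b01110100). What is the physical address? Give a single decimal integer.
vaddr = 116 = 0b01110100
Split: l1_idx=1, l2_idx=3, offset=4
L1[1] = 3
L2[3][3] = 52
paddr = 52 * 16 + 4 = 836

Answer: 836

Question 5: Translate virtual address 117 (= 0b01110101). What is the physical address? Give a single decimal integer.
vaddr = 117 = 0b01110101
Split: l1_idx=1, l2_idx=3, offset=5
L1[1] = 3
L2[3][3] = 52
paddr = 52 * 16 + 5 = 837

Answer: 837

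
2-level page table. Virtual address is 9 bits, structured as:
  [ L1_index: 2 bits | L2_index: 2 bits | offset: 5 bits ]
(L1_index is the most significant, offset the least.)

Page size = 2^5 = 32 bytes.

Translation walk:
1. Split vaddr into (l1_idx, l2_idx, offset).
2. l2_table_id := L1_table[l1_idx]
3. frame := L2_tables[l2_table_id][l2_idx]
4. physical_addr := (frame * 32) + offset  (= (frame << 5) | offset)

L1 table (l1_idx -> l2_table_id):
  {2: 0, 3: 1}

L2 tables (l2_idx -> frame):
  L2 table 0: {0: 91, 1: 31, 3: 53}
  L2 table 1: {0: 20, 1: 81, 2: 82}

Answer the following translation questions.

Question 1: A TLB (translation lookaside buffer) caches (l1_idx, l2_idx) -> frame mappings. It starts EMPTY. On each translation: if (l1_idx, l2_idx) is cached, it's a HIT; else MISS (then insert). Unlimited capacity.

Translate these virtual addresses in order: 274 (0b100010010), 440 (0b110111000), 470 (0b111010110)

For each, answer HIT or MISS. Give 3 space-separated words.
Answer: MISS MISS MISS

Derivation:
vaddr=274: (2,0) not in TLB -> MISS, insert
vaddr=440: (3,1) not in TLB -> MISS, insert
vaddr=470: (3,2) not in TLB -> MISS, insert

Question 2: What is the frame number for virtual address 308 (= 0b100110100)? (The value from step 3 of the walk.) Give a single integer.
Answer: 31

Derivation:
vaddr = 308: l1_idx=2, l2_idx=1
L1[2] = 0; L2[0][1] = 31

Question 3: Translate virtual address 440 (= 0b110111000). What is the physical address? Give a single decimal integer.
vaddr = 440 = 0b110111000
Split: l1_idx=3, l2_idx=1, offset=24
L1[3] = 1
L2[1][1] = 81
paddr = 81 * 32 + 24 = 2616

Answer: 2616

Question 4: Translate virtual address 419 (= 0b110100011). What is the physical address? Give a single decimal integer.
Answer: 2595

Derivation:
vaddr = 419 = 0b110100011
Split: l1_idx=3, l2_idx=1, offset=3
L1[3] = 1
L2[1][1] = 81
paddr = 81 * 32 + 3 = 2595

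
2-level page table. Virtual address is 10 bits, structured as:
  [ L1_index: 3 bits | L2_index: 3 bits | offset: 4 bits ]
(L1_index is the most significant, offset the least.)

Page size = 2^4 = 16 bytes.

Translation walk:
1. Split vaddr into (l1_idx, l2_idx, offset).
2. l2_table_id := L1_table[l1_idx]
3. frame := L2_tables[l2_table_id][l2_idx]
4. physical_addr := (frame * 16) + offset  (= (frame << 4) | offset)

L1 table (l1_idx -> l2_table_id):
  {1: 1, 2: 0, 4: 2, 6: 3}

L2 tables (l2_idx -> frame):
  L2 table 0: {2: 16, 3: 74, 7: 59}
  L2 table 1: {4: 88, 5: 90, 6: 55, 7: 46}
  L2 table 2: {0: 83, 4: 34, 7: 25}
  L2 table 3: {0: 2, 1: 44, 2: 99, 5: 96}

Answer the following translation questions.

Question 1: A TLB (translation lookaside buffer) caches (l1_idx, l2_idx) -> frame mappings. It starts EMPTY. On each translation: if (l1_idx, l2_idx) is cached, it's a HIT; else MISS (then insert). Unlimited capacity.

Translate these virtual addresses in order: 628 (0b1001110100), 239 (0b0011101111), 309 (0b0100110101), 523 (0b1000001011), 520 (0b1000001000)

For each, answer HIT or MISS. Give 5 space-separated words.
vaddr=628: (4,7) not in TLB -> MISS, insert
vaddr=239: (1,6) not in TLB -> MISS, insert
vaddr=309: (2,3) not in TLB -> MISS, insert
vaddr=523: (4,0) not in TLB -> MISS, insert
vaddr=520: (4,0) in TLB -> HIT

Answer: MISS MISS MISS MISS HIT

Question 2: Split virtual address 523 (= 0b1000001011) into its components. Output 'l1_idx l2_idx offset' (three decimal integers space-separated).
Answer: 4 0 11

Derivation:
vaddr = 523 = 0b1000001011
  top 3 bits -> l1_idx = 4
  next 3 bits -> l2_idx = 0
  bottom 4 bits -> offset = 11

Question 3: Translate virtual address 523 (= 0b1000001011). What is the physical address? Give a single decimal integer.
vaddr = 523 = 0b1000001011
Split: l1_idx=4, l2_idx=0, offset=11
L1[4] = 2
L2[2][0] = 83
paddr = 83 * 16 + 11 = 1339

Answer: 1339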